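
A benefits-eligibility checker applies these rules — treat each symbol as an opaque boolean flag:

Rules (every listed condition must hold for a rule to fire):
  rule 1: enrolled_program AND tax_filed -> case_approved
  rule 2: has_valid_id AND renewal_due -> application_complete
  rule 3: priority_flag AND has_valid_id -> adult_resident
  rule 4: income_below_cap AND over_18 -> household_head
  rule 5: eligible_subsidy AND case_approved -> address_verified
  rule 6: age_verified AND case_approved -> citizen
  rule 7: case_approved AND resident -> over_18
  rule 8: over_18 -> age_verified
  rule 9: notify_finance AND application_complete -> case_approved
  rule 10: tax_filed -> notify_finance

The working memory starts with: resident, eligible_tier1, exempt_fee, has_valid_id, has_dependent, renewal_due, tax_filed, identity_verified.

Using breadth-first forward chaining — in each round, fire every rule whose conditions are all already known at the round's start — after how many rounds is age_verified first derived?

4

[1] rule 2 [has_valid_id AND renewal_due -> application_complete]; rule 10 [tax_filed -> notify_finance]. ⇒ new: application_complete, notify_finance.
[2] rule 9 [notify_finance AND application_complete -> case_approved]. ⇒ new: case_approved.
[3] rule 7 [case_approved AND resident -> over_18]. ⇒ new: over_18.
[4] rule 8 [over_18 -> age_verified]. ⇒ new: age_verified.
age_verified first appears in round 4.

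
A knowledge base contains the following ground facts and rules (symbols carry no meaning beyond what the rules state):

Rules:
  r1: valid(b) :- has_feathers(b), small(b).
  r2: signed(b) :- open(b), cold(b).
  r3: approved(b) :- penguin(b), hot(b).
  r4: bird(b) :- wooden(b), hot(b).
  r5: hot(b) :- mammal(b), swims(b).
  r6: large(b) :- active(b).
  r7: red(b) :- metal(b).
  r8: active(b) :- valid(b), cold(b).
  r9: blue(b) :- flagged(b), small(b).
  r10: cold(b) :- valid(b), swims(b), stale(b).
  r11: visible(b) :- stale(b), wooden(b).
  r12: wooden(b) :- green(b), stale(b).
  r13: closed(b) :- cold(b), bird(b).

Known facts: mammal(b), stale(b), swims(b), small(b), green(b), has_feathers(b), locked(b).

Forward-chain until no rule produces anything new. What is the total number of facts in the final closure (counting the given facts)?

Round 1: r1 [valid(b) :- has_feathers(b), small(b).]; r5 [hot(b) :- mammal(b), swims(b).]; r12 [wooden(b) :- green(b), stale(b).]. New: valid(b), hot(b), wooden(b).
Round 2: r4 [bird(b) :- wooden(b), hot(b).]; r10 [cold(b) :- valid(b), swims(b), stale(b).]; r11 [visible(b) :- stale(b), wooden(b).]. New: bird(b), cold(b), visible(b).
Round 3: r8 [active(b) :- valid(b), cold(b).]; r13 [closed(b) :- cold(b), bird(b).]. New: active(b), closed(b).
Round 4: r6 [large(b) :- active(b).]. New: large(b).
Closure: {active(b), bird(b), closed(b), cold(b), green(b), has_feathers(b), hot(b), large(b), locked(b), mammal(b), small(b), stale(b), swims(b), valid(b), visible(b), wooden(b)} — 16 facts.

16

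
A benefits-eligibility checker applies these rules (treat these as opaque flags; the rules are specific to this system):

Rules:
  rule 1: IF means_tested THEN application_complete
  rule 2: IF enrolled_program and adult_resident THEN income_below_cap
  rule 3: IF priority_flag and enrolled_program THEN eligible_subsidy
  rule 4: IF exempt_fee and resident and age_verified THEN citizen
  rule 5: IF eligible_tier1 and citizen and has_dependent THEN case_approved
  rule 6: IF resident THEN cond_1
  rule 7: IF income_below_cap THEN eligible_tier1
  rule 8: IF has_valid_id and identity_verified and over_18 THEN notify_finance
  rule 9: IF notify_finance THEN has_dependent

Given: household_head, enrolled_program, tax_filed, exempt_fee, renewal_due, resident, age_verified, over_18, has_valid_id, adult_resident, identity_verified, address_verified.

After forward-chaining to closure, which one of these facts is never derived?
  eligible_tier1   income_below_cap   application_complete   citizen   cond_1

Round 1 — rule 2, rule 4, rule 6, rule 8, derive income_below_cap, citizen, cond_1, notify_finance.
Round 2 — rule 7, rule 9, derive eligible_tier1, has_dependent.
Round 3 — rule 5, derive case_approved.
Derived: eligible_tier1 (round 2), income_below_cap (round 1), citizen (round 1), cond_1 (round 1). application_complete never appears in any round.

application_complete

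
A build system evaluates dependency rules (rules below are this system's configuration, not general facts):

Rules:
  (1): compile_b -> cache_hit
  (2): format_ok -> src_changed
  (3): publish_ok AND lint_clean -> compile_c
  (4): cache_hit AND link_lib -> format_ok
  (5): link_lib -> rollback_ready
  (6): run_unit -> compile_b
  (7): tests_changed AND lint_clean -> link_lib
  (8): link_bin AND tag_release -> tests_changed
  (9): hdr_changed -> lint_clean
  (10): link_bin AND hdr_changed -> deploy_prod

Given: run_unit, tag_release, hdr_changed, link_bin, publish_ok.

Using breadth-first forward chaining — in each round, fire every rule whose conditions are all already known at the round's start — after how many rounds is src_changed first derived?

Round 1 — (6), (8), (9), (10), derive compile_b, tests_changed, lint_clean, deploy_prod.
Round 2 — (1), (3), (7), derive cache_hit, compile_c, link_lib.
Round 3 — (4), (5), derive format_ok, rollback_ready.
Round 4 — (2), derive src_changed.
src_changed first appears in round 4.

4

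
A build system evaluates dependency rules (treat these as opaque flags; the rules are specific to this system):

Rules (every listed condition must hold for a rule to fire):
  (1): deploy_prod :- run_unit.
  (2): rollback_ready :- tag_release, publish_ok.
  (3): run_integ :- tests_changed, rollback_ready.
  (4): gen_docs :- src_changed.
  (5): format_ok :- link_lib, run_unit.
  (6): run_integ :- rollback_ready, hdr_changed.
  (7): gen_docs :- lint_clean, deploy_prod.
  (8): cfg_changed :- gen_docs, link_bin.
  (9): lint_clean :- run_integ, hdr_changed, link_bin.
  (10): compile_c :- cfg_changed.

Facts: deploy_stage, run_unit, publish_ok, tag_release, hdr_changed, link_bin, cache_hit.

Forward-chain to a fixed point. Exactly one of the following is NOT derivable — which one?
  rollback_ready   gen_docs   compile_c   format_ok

format_ok

Round 1 — (1), (2), derive deploy_prod, rollback_ready.
Round 2 — (6), derive run_integ.
Round 3 — (9), derive lint_clean.
Round 4 — (7), derive gen_docs.
Round 5 — (8), derive cfg_changed.
Round 6 — (10), derive compile_c.
Derived: compile_c (round 6), gen_docs (round 4), rollback_ready (round 1). format_ok never appears in any round.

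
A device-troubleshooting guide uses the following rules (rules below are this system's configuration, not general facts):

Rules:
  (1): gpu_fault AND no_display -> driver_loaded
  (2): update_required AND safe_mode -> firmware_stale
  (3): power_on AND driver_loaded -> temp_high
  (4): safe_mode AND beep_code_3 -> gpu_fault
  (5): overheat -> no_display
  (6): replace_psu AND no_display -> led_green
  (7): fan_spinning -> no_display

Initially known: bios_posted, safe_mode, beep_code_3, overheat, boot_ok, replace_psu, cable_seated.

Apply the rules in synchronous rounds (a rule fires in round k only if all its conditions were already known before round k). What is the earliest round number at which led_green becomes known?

2

Round 1: (4) [safe_mode AND beep_code_3 -> gpu_fault]; (5) [overheat -> no_display]. Adds gpu_fault, no_display.
Round 2: (1) [gpu_fault AND no_display -> driver_loaded]; (6) [replace_psu AND no_display -> led_green]. Adds driver_loaded, led_green.
led_green first appears in round 2.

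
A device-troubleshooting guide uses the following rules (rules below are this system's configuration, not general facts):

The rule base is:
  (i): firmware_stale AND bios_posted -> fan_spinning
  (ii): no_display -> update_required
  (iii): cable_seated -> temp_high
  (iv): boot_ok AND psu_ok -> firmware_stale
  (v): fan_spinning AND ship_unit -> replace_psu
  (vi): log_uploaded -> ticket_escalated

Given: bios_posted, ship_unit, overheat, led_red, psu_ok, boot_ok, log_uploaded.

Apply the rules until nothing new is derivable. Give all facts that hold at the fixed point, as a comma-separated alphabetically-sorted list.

bios_posted, boot_ok, fan_spinning, firmware_stale, led_red, log_uploaded, overheat, psu_ok, replace_psu, ship_unit, ticket_escalated

Round 1: (iv) [boot_ok AND psu_ok -> firmware_stale]; (vi) [log_uploaded -> ticket_escalated]. New: firmware_stale, ticket_escalated.
Round 2: (i) [firmware_stale AND bios_posted -> fan_spinning]. New: fan_spinning.
Round 3: (v) [fan_spinning AND ship_unit -> replace_psu]. New: replace_psu.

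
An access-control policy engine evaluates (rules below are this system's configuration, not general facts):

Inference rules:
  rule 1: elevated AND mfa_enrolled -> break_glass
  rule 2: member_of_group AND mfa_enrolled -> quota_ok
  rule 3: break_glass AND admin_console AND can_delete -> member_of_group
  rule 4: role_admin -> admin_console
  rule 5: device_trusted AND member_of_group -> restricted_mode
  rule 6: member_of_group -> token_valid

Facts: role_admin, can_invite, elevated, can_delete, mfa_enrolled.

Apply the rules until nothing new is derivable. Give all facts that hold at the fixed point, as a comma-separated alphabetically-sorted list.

admin_console, break_glass, can_delete, can_invite, elevated, member_of_group, mfa_enrolled, quota_ok, role_admin, token_valid

Round 1: rule 1 [elevated AND mfa_enrolled -> break_glass]; rule 4 [role_admin -> admin_console]. Adds break_glass, admin_console.
Round 2: rule 3 [break_glass AND admin_console AND can_delete -> member_of_group]. Adds member_of_group.
Round 3: rule 2 [member_of_group AND mfa_enrolled -> quota_ok]; rule 6 [member_of_group -> token_valid]. Adds quota_ok, token_valid.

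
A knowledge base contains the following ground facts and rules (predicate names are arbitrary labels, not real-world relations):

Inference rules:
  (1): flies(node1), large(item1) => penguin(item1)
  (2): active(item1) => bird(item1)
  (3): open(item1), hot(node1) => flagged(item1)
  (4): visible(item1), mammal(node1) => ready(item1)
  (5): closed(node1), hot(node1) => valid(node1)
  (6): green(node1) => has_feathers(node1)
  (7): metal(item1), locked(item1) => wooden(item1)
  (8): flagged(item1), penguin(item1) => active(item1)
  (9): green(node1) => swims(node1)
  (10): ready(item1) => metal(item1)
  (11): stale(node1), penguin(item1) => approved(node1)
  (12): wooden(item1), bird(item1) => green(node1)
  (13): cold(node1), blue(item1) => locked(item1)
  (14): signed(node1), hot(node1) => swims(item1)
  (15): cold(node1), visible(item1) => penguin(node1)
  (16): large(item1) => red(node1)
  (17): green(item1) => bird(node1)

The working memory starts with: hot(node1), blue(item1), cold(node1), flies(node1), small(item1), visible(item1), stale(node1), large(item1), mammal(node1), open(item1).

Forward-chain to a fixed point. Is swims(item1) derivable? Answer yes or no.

Round 1 fires (1), (3), (4), (13), (15), (16), giving penguin(item1), flagged(item1), ready(item1), locked(item1), penguin(node1), red(node1).
Round 2 fires (8), (10), (11), giving active(item1), metal(item1), approved(node1).
Round 3 fires (2), (7), giving bird(item1), wooden(item1).
Round 4 fires (12), giving green(node1).
Round 5 fires (6), (9), giving has_feathers(node1), swims(node1).
Fixed point reached. swims(item1) is concluded only by (14); (14) needs signed(node1) (never derived).

no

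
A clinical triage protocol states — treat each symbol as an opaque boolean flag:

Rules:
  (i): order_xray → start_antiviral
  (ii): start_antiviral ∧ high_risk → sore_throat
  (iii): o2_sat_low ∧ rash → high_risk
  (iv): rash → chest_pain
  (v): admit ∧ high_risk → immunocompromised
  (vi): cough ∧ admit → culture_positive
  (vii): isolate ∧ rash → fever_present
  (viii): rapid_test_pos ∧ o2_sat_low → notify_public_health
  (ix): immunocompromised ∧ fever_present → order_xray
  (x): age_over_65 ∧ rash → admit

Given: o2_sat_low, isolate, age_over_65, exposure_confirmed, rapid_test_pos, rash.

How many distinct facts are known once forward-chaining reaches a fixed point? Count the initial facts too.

15

Round 1: (iii) [o2_sat_low ∧ rash → high_risk]; (iv) [rash → chest_pain]; (vii) [isolate ∧ rash → fever_present]; (viii) [rapid_test_pos ∧ o2_sat_low → notify_public_health]; (x) [age_over_65 ∧ rash → admit]. Adds high_risk, chest_pain, fever_present, notify_public_health, admit.
Round 2: (v) [admit ∧ high_risk → immunocompromised]. Adds immunocompromised.
Round 3: (ix) [immunocompromised ∧ fever_present → order_xray]. Adds order_xray.
Round 4: (i) [order_xray → start_antiviral]. Adds start_antiviral.
Round 5: (ii) [start_antiviral ∧ high_risk → sore_throat]. Adds sore_throat.
Closure: {admit, age_over_65, chest_pain, exposure_confirmed, fever_present, high_risk, immunocompromised, isolate, notify_public_health, o2_sat_low, order_xray, rapid_test_pos, rash, sore_throat, start_antiviral} — 15 facts.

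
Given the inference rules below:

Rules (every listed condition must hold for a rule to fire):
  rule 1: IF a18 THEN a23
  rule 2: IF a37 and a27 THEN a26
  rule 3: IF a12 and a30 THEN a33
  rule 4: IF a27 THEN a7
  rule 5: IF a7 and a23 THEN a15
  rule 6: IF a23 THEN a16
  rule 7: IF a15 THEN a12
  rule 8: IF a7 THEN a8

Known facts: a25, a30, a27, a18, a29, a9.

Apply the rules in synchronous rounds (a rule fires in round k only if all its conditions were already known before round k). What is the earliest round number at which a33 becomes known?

Round 1 fires rule 1, rule 4, giving a23, a7.
Round 2 fires rule 5, rule 6, rule 8, giving a15, a16, a8.
Round 3 fires rule 7, giving a12.
Round 4 fires rule 3, giving a33.
a33 first appears in round 4.

4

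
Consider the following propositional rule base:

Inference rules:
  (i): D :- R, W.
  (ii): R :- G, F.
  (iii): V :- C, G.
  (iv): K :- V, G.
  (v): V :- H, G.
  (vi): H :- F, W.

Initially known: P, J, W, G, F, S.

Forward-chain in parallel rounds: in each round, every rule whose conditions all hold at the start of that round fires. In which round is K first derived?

3

Round 1 fires (ii), (vi), giving R, H.
Round 2 fires (i), (v), giving D, V.
Round 3 fires (iv), giving K.
K first appears in round 3.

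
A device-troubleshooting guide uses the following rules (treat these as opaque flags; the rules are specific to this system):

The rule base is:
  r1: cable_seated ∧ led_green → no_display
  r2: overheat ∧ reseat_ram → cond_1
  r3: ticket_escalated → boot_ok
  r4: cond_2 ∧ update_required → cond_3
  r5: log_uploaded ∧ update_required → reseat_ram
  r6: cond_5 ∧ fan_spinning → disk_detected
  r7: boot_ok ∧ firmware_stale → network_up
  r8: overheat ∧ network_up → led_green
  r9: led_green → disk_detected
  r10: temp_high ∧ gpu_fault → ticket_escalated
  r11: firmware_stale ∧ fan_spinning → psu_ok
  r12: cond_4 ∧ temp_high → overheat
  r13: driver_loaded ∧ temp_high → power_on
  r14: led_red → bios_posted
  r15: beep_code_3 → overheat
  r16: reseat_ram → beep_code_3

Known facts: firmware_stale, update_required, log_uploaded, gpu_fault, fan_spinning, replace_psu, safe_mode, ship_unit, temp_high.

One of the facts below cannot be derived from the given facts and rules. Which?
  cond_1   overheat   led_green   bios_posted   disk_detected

Round 1 fires r5, r10, r11, giving reseat_ram, ticket_escalated, psu_ok.
Round 2 fires r3, r16, giving boot_ok, beep_code_3.
Round 3 fires r7, r15, giving network_up, overheat.
Round 4 fires r2, r8, giving cond_1, led_green.
Round 5 fires r9, giving disk_detected.
Derived: disk_detected (round 5), led_green (round 4), cond_1 (round 4), overheat (round 3). bios_posted never appears in any round.

bios_posted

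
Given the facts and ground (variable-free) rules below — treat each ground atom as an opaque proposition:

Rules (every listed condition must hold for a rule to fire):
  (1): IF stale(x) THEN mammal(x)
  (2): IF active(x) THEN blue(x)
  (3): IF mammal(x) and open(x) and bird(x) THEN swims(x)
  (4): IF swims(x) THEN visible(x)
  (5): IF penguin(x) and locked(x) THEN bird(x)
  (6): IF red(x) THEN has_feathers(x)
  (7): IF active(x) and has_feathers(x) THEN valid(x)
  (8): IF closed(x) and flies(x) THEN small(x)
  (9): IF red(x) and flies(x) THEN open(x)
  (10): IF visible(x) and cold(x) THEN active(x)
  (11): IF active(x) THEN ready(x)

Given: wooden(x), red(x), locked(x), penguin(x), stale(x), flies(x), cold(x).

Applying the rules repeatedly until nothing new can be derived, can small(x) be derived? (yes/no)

Round 1: (1) [IF stale(x) THEN mammal(x)]; (5) [IF penguin(x) and locked(x) THEN bird(x)]; (6) [IF red(x) THEN has_feathers(x)]; (9) [IF red(x) and flies(x) THEN open(x)]. New: mammal(x), bird(x), has_feathers(x), open(x).
Round 2: (3) [IF mammal(x) and open(x) and bird(x) THEN swims(x)]. New: swims(x).
Round 3: (4) [IF swims(x) THEN visible(x)]. New: visible(x).
Round 4: (10) [IF visible(x) and cold(x) THEN active(x)]. New: active(x).
Round 5: (2) [IF active(x) THEN blue(x)]; (7) [IF active(x) and has_feathers(x) THEN valid(x)]; (11) [IF active(x) THEN ready(x)]. New: blue(x), valid(x), ready(x).
Fixed point reached. small(x) is concluded only by (8); (8) needs closed(x) (never derived).

no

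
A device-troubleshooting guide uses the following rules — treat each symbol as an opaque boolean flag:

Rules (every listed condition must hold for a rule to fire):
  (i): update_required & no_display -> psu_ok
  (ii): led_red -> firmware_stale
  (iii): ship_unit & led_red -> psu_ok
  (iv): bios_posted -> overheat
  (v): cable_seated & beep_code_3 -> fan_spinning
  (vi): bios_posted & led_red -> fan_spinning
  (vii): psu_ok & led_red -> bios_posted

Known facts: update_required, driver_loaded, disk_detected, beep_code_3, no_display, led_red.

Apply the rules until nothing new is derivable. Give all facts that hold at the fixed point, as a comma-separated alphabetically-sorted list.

[1] (i) [update_required & no_display -> psu_ok]; (ii) [led_red -> firmware_stale]. ⇒ new: psu_ok, firmware_stale.
[2] (vii) [psu_ok & led_red -> bios_posted]. ⇒ new: bios_posted.
[3] (iv) [bios_posted -> overheat]; (vi) [bios_posted & led_red -> fan_spinning]. ⇒ new: overheat, fan_spinning.

beep_code_3, bios_posted, disk_detected, driver_loaded, fan_spinning, firmware_stale, led_red, no_display, overheat, psu_ok, update_required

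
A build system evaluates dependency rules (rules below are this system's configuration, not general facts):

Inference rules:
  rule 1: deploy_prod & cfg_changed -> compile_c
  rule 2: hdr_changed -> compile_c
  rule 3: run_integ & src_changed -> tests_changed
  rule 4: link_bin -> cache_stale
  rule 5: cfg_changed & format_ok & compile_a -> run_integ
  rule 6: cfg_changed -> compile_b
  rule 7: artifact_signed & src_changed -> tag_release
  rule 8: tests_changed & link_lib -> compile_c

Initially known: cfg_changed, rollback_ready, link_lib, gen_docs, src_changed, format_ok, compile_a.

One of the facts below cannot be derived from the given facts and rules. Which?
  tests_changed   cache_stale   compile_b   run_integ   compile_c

Round 1 fires rule 5, rule 6, giving run_integ, compile_b.
Round 2 fires rule 3, giving tests_changed.
Round 3 fires rule 8, giving compile_c.
Derived: run_integ (round 1), compile_c (round 3), tests_changed (round 2), compile_b (round 1). cache_stale never appears in any round.

cache_stale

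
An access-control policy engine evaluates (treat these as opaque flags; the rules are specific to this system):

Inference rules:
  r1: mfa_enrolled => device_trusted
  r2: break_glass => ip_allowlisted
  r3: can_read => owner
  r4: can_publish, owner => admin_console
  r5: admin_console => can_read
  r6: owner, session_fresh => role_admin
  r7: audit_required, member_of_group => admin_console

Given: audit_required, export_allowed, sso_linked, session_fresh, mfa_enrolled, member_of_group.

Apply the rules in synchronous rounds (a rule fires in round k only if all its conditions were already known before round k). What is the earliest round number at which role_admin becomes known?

4

Round 1 fires r1, r7, giving device_trusted, admin_console.
Round 2 fires r5, giving can_read.
Round 3 fires r3, giving owner.
Round 4 fires r6, giving role_admin.
role_admin first appears in round 4.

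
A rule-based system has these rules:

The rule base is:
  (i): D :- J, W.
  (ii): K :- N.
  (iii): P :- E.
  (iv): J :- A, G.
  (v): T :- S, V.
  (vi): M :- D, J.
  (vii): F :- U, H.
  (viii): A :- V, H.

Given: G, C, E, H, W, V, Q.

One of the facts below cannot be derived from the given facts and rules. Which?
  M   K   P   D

K

Round 1 — (iii), (viii), derive P, A.
Round 2 — (iv), derive J.
Round 3 — (i), derive D.
Round 4 — (vi), derive M.
Derived: P (round 1), M (round 4), D (round 3). K never appears in any round.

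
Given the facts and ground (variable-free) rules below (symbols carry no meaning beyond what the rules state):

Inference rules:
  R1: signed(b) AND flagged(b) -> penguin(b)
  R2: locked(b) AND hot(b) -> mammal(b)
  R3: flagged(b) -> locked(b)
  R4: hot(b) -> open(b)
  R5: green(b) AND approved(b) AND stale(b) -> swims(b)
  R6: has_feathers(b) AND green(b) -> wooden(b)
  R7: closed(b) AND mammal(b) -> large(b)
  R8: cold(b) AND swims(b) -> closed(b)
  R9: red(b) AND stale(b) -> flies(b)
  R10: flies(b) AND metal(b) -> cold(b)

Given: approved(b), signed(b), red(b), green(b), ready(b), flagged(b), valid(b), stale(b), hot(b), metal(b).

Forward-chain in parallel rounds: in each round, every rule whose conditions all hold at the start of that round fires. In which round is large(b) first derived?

Round 1: R1 [signed(b) AND flagged(b) -> penguin(b)]; R3 [flagged(b) -> locked(b)]; R4 [hot(b) -> open(b)]; R5 [green(b) AND approved(b) AND stale(b) -> swims(b)]; R9 [red(b) AND stale(b) -> flies(b)]. Adds penguin(b), locked(b), open(b), swims(b), flies(b).
Round 2: R2 [locked(b) AND hot(b) -> mammal(b)]; R10 [flies(b) AND metal(b) -> cold(b)]. Adds mammal(b), cold(b).
Round 3: R8 [cold(b) AND swims(b) -> closed(b)]. Adds closed(b).
Round 4: R7 [closed(b) AND mammal(b) -> large(b)]. Adds large(b).
large(b) first appears in round 4.

4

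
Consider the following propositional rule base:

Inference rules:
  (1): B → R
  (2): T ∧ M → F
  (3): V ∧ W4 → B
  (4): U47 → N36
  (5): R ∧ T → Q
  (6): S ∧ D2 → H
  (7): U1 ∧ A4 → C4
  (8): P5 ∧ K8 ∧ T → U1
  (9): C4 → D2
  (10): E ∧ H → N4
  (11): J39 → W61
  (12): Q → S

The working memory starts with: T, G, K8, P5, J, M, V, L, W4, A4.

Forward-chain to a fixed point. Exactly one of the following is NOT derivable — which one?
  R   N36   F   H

Round 1: (2) [T ∧ M → F]; (3) [V ∧ W4 → B]; (8) [P5 ∧ K8 ∧ T → U1]. New: F, B, U1.
Round 2: (1) [B → R]; (7) [U1 ∧ A4 → C4]. New: R, C4.
Round 3: (5) [R ∧ T → Q]; (9) [C4 → D2]. New: Q, D2.
Round 4: (12) [Q → S]. New: S.
Round 5: (6) [S ∧ D2 → H]. New: H.
Derived: R (round 2), H (round 5), F (round 1). N36 never appears in any round.

N36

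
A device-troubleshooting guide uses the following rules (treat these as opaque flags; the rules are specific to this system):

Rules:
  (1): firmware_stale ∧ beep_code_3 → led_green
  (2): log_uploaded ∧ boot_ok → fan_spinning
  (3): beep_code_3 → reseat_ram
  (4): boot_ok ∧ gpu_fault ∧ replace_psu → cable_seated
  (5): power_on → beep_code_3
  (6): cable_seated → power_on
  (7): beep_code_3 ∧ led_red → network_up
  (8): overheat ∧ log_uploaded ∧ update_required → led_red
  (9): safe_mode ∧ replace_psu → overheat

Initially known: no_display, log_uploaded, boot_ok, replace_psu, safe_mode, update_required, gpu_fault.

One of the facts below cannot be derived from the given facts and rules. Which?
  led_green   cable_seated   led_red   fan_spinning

Round 1 fires (2), (4), (9), giving fan_spinning, cable_seated, overheat.
Round 2 fires (6), (8), giving power_on, led_red.
Round 3 fires (5), giving beep_code_3.
Round 4 fires (3), (7), giving reseat_ram, network_up.
Derived: led_red (round 2), cable_seated (round 1), fan_spinning (round 1). led_green never appears in any round.

led_green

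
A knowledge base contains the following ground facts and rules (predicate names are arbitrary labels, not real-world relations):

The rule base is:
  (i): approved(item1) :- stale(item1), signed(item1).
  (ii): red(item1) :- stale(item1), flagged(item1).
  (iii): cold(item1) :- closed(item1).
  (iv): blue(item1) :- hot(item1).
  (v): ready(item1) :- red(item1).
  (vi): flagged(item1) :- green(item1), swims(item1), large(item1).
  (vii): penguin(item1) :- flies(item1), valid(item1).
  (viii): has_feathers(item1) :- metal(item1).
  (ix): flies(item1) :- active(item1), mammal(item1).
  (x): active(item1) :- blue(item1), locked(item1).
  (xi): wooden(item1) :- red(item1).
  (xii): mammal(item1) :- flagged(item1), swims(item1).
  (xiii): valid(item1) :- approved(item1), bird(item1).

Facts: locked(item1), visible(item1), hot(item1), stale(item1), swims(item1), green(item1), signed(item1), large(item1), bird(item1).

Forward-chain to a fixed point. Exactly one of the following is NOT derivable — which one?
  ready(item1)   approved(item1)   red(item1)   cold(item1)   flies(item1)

Round 1 fires (i), (iv), (vi), giving approved(item1), blue(item1), flagged(item1).
Round 2 fires (ii), (x), (xii), (xiii), giving red(item1), active(item1), mammal(item1), valid(item1).
Round 3 fires (v), (ix), (xi), giving ready(item1), flies(item1), wooden(item1).
Round 4 fires (vii), giving penguin(item1).
Derived: approved(item1) (round 1), ready(item1) (round 3), red(item1) (round 2), flies(item1) (round 3). cold(item1) never appears in any round.

cold(item1)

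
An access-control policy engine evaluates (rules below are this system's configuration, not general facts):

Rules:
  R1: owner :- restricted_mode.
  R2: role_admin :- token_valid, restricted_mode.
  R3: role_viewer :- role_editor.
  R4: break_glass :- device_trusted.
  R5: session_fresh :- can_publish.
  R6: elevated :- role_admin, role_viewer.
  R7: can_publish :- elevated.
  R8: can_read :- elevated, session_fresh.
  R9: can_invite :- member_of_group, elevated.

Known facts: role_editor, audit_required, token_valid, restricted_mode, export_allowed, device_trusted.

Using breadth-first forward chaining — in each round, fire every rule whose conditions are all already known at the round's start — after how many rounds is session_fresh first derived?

Round 1 — R1, R2, R3, R4, derive owner, role_admin, role_viewer, break_glass.
Round 2 — R6, derive elevated.
Round 3 — R7, derive can_publish.
Round 4 — R5, derive session_fresh.
session_fresh first appears in round 4.

4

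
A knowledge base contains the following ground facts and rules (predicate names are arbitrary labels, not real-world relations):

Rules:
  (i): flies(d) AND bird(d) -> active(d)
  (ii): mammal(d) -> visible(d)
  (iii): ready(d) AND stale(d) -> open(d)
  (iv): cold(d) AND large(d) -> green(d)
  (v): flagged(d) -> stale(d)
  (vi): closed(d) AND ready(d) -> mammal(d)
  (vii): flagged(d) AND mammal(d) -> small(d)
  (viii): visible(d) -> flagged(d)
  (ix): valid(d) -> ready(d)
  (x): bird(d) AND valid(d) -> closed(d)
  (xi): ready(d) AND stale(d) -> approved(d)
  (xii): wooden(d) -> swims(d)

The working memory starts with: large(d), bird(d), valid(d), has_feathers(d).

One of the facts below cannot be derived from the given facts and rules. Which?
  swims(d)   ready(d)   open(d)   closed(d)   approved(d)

Round 1 fires (ix), (x), giving ready(d), closed(d).
Round 2 fires (vi), giving mammal(d).
Round 3 fires (ii), giving visible(d).
Round 4 fires (viii), giving flagged(d).
Round 5 fires (v), (vii), giving stale(d), small(d).
Round 6 fires (iii), (xi), giving open(d), approved(d).
Derived: ready(d) (round 1), closed(d) (round 1), approved(d) (round 6), open(d) (round 6). swims(d) never appears in any round.

swims(d)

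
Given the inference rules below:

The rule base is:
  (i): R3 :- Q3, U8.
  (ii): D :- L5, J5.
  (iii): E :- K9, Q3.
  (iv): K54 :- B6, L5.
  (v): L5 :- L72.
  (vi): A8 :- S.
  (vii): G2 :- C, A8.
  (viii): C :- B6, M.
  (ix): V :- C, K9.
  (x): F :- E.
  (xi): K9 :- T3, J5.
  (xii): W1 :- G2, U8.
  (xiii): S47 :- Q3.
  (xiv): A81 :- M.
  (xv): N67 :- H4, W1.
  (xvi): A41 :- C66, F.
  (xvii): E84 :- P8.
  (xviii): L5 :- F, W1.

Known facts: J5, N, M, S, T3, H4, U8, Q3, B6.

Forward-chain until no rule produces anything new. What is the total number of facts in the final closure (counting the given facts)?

Round 1: (i) [R3 :- Q3, U8.]; (vi) [A8 :- S.]; (viii) [C :- B6, M.]; (xi) [K9 :- T3, J5.]; (xiii) [S47 :- Q3.]; (xiv) [A81 :- M.]. New: R3, A8, C, K9, S47, A81.
Round 2: (iii) [E :- K9, Q3.]; (vii) [G2 :- C, A8.]; (ix) [V :- C, K9.]. New: E, G2, V.
Round 3: (x) [F :- E.]; (xii) [W1 :- G2, U8.]. New: F, W1.
Round 4: (xv) [N67 :- H4, W1.]; (xviii) [L5 :- F, W1.]. New: N67, L5.
Round 5: (ii) [D :- L5, J5.]; (iv) [K54 :- B6, L5.]. New: D, K54.
Closure: {A8, A81, B6, C, D, E, F, G2, H4, J5, K54, K9, L5, M, N, N67, Q3, R3, S, S47, T3, U8, V, W1} — 24 facts.

24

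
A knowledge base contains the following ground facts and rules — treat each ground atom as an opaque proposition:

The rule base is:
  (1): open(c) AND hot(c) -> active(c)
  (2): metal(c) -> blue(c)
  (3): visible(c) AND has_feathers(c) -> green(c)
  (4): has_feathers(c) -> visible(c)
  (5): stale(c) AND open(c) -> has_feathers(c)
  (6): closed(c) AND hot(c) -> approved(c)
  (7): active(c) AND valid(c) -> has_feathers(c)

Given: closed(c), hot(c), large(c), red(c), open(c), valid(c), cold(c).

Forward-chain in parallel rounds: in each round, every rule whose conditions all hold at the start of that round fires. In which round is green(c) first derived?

Round 1: (1) [open(c) AND hot(c) -> active(c)]; (6) [closed(c) AND hot(c) -> approved(c)]. Adds active(c), approved(c).
Round 2: (7) [active(c) AND valid(c) -> has_feathers(c)]. Adds has_feathers(c).
Round 3: (4) [has_feathers(c) -> visible(c)]. Adds visible(c).
Round 4: (3) [visible(c) AND has_feathers(c) -> green(c)]. Adds green(c).
green(c) first appears in round 4.

4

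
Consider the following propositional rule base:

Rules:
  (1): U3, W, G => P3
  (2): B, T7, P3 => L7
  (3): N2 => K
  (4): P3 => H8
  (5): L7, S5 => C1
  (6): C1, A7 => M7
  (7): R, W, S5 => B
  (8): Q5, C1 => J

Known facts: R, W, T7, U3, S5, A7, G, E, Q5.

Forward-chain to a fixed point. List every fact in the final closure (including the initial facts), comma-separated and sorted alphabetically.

[1] (1) [U3, W, G => P3]; (7) [R, W, S5 => B]. ⇒ new: P3, B.
[2] (2) [B, T7, P3 => L7]; (4) [P3 => H8]. ⇒ new: L7, H8.
[3] (5) [L7, S5 => C1]. ⇒ new: C1.
[4] (6) [C1, A7 => M7]; (8) [Q5, C1 => J]. ⇒ new: M7, J.

A7, B, C1, E, G, H8, J, L7, M7, P3, Q5, R, S5, T7, U3, W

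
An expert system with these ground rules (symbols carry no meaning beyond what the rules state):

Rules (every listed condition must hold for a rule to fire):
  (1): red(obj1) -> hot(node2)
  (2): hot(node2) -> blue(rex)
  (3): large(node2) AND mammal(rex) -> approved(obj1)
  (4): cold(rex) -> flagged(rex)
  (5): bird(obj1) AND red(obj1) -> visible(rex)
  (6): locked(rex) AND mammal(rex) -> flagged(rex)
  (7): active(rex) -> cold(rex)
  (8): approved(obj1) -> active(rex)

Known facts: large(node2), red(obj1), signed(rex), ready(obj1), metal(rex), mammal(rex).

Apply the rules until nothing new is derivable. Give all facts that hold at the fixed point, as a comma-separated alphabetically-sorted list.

Round 1: (1) [red(obj1) -> hot(node2)]; (3) [large(node2) AND mammal(rex) -> approved(obj1)]. Adds hot(node2), approved(obj1).
Round 2: (2) [hot(node2) -> blue(rex)]; (8) [approved(obj1) -> active(rex)]. Adds blue(rex), active(rex).
Round 3: (7) [active(rex) -> cold(rex)]. Adds cold(rex).
Round 4: (4) [cold(rex) -> flagged(rex)]. Adds flagged(rex).

active(rex), approved(obj1), blue(rex), cold(rex), flagged(rex), hot(node2), large(node2), mammal(rex), metal(rex), ready(obj1), red(obj1), signed(rex)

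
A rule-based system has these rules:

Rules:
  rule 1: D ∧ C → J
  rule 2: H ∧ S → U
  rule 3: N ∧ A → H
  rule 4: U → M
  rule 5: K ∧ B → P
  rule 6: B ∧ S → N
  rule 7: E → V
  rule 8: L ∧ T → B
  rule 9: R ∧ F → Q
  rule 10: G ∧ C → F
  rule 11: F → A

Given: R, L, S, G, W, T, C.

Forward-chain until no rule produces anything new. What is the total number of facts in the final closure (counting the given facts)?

15

Round 1 — rule 8, rule 10, derive B, F.
Round 2 — rule 6, rule 9, rule 11, derive N, Q, A.
Round 3 — rule 3, derive H.
Round 4 — rule 2, derive U.
Round 5 — rule 4, derive M.
Closure: {A, B, C, F, G, H, L, M, N, Q, R, S, T, U, W} — 15 facts.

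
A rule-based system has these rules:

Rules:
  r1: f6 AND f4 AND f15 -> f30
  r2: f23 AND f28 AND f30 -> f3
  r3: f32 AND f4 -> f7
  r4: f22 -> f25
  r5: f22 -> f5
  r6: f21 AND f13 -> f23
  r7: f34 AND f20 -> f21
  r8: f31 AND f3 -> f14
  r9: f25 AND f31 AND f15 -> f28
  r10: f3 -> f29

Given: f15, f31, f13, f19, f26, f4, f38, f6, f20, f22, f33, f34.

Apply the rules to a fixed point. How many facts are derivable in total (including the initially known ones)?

Round 1 fires r1, r4, r5, r7, giving f30, f25, f5, f21.
Round 2 fires r6, r9, giving f23, f28.
Round 3 fires r2, giving f3.
Round 4 fires r8, r10, giving f14, f29.
Closure: {f13, f14, f15, f19, f20, f21, f22, f23, f25, f26, f28, f29, f3, f30, f31, f33, f34, f38, f4, f5, f6} — 21 facts.

21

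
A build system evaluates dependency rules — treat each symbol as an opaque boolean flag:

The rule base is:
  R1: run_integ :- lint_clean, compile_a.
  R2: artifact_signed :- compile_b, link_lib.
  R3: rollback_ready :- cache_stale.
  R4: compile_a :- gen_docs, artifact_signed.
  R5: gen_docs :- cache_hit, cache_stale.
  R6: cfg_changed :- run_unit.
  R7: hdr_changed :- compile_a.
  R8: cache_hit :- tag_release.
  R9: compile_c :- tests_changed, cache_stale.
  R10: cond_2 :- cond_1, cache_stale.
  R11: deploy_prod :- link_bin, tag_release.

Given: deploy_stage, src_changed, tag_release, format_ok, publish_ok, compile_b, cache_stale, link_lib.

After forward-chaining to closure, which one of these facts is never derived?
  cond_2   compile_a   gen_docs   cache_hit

cond_2

Round 1 — R2, R3, R8, derive artifact_signed, rollback_ready, cache_hit.
Round 2 — R5, derive gen_docs.
Round 3 — R4, derive compile_a.
Round 4 — R7, derive hdr_changed.
Derived: gen_docs (round 2), compile_a (round 3), cache_hit (round 1). cond_2 never appears in any round.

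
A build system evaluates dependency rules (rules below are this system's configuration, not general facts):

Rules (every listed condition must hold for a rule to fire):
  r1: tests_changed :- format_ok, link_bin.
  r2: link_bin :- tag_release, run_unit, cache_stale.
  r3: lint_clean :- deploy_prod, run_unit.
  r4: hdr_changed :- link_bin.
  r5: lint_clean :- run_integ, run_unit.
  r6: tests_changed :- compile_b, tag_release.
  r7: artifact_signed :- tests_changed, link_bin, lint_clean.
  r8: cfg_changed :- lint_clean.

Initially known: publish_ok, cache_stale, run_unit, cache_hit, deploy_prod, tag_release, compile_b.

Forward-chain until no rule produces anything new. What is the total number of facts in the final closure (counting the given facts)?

13

Round 1: r2 [link_bin :- tag_release, run_unit, cache_stale.]; r3 [lint_clean :- deploy_prod, run_unit.]; r6 [tests_changed :- compile_b, tag_release.]. New: link_bin, lint_clean, tests_changed.
Round 2: r4 [hdr_changed :- link_bin.]; r7 [artifact_signed :- tests_changed, link_bin, lint_clean.]; r8 [cfg_changed :- lint_clean.]. New: hdr_changed, artifact_signed, cfg_changed.
Closure: {artifact_signed, cache_hit, cache_stale, cfg_changed, compile_b, deploy_prod, hdr_changed, link_bin, lint_clean, publish_ok, run_unit, tag_release, tests_changed} — 13 facts.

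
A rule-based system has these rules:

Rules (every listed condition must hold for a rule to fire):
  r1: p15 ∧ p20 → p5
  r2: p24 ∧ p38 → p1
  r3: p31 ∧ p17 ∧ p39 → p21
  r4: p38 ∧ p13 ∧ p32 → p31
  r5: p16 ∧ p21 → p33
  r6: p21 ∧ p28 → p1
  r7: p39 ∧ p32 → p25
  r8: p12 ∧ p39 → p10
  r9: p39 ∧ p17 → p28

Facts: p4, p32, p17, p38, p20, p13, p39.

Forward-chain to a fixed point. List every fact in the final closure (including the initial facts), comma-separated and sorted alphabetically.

p1, p13, p17, p20, p21, p25, p28, p31, p32, p38, p39, p4

Round 1 — r4, r7, r9, derive p31, p25, p28.
Round 2 — r3, derive p21.
Round 3 — r6, derive p1.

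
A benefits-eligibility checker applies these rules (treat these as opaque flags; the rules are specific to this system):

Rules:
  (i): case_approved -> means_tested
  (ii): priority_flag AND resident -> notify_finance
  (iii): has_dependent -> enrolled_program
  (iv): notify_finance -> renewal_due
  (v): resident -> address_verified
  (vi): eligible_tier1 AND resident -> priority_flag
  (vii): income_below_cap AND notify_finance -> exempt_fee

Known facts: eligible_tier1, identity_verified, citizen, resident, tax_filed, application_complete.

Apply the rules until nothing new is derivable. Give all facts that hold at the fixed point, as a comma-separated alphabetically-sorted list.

address_verified, application_complete, citizen, eligible_tier1, identity_verified, notify_finance, priority_flag, renewal_due, resident, tax_filed

Round 1: (v) [resident -> address_verified]; (vi) [eligible_tier1 AND resident -> priority_flag]. New: address_verified, priority_flag.
Round 2: (ii) [priority_flag AND resident -> notify_finance]. New: notify_finance.
Round 3: (iv) [notify_finance -> renewal_due]. New: renewal_due.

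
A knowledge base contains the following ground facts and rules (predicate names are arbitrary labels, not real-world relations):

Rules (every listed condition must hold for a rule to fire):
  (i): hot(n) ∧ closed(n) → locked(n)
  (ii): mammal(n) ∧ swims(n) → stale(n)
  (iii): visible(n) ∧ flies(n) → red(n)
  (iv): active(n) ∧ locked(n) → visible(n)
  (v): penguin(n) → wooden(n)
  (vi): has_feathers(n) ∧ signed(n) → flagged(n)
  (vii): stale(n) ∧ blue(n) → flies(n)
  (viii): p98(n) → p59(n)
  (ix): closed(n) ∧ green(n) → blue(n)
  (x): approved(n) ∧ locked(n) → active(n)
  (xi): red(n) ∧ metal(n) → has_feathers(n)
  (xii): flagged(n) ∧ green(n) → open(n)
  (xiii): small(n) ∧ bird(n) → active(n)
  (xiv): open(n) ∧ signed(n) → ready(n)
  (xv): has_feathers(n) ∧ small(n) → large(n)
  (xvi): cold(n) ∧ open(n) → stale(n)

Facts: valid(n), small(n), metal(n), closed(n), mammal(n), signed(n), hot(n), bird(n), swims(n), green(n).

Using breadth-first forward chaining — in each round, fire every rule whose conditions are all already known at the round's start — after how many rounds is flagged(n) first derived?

Round 1: (i) [hot(n) ∧ closed(n) → locked(n)]; (ii) [mammal(n) ∧ swims(n) → stale(n)]; (ix) [closed(n) ∧ green(n) → blue(n)]; (xiii) [small(n) ∧ bird(n) → active(n)]. Adds locked(n), stale(n), blue(n), active(n).
Round 2: (iv) [active(n) ∧ locked(n) → visible(n)]; (vii) [stale(n) ∧ blue(n) → flies(n)]. Adds visible(n), flies(n).
Round 3: (iii) [visible(n) ∧ flies(n) → red(n)]. Adds red(n).
Round 4: (xi) [red(n) ∧ metal(n) → has_feathers(n)]. Adds has_feathers(n).
Round 5: (vi) [has_feathers(n) ∧ signed(n) → flagged(n)]; (xv) [has_feathers(n) ∧ small(n) → large(n)]. Adds flagged(n), large(n).
flagged(n) first appears in round 5.

5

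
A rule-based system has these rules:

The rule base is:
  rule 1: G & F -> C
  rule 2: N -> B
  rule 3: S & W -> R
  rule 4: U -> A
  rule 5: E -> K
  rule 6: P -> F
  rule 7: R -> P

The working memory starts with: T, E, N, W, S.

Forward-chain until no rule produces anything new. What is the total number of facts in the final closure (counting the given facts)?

Round 1 fires rule 2, rule 3, rule 5, giving B, R, K.
Round 2 fires rule 7, giving P.
Round 3 fires rule 6, giving F.
Closure: {B, E, F, K, N, P, R, S, T, W} — 10 facts.

10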